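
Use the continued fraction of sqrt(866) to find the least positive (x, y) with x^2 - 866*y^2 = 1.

First expand sqrt(866) as a continued fraction. With x_i = (sqrt(866) + m_i)/d_i and (m_0, d_0) = (0, 1): a_0 = floor(sqrt(866)) = 29, since 29^2 = 841 <= 866 < 900 = 30^2.
Iterate m_{i+1} = d_i*a_i - m_i, d_{i+1} = (866 - m_{i+1}^2)/d_i, a_{i+1} = floor((a_0 + m_{i+1})/d_{i+1}):
  m_1 = 1*29 - 0 = 29, d_1 = (866 - 29^2)/1 = 25/1 = 25, a_1 = floor((29 + 29)/25) = 2.
  m_2 = 25*2 - 29 = 21, d_2 = (866 - 21^2)/25 = 425/25 = 17, a_2 = floor((29 + 21)/17) = 2.
  m_3 = 17*2 - 21 = 13, d_3 = (866 - 13^2)/17 = 697/17 = 41, a_3 = floor((29 + 13)/41) = 1.
  m_4 = 41*1 - 13 = 28, d_4 = (866 - 28^2)/41 = 82/41 = 2, a_4 = floor((29 + 28)/2) = 28.
  m_5 = 2*28 - 28 = 28, d_5 = (866 - 28^2)/2 = 82/2 = 41, a_5 = floor((29 + 28)/41) = 1.
  m_6 = 41*1 - 28 = 13, d_6 = (866 - 13^2)/41 = 697/41 = 17, a_6 = floor((29 + 13)/17) = 2.
  m_7 = 17*2 - 13 = 21, d_7 = (866 - 21^2)/17 = 425/17 = 25, a_7 = floor((29 + 21)/25) = 2.
  m_8 = 25*2 - 21 = 29, d_8 = (866 - 29^2)/25 = 25/25 = 1, a_8 = floor((29 + 29)/1) = 58.
  m_9 = 1*58 - 29 = 29, d_9 = (866 - 29^2)/1 = 25/1 = 25: (m_9, d_9) = (m_1, d_1) = (29, 25), so from here the quotients repeat a_1, ..., a_8; the period length is 8.
So sqrt(866) = [29; (2, 2, 1, 28, 1, 2, 2, 58)] with period length k = 8.
k is even, so the fundamental solution of x^2 - 866y^2 = 1 is (p_{k-1}, q_{k-1}) = (p_7, q_7); compute convergents through index 7.
Convergents (p_i = a_i*p_{i-1} + p_{i-2}, q_i = a_i*q_{i-1} + q_{i-2} with p_{-2}=0, p_{-1}=1, q_{-2}=1, q_{-1}=0):
  i=0: a_0=29, p_0 = 29*1 + 0 = 29, q_0 = 29*0 + 1 = 1.
  i=1: a_1=2, p_1 = 2*29 + 1 = 59, q_1 = 2*1 + 0 = 2.
  i=2: a_2=2, p_2 = 2*59 + 29 = 147, q_2 = 2*2 + 1 = 5.
  i=3: a_3=1, p_3 = 1*147 + 59 = 206, q_3 = 1*5 + 2 = 7.
  i=4: a_4=28, p_4 = 28*206 + 147 = 5915, q_4 = 28*7 + 5 = 201.
  i=5: a_5=1, p_5 = 1*5915 + 206 = 6121, q_5 = 1*201 + 7 = 208.
  i=6: a_6=2, p_6 = 2*6121 + 5915 = 18157, q_6 = 2*208 + 201 = 617.
  i=7: a_7=2, p_7 = 2*18157 + 6121 = 42435, q_7 = 2*617 + 208 = 1442.
Check: 42435^2 - 866*1442^2 = 1800729225 - 1800729224 = 1, so (x, y) = (42435, 1442) solves the equation, and by the theorem it is the least positive solution.

(x, y) = (42435, 1442)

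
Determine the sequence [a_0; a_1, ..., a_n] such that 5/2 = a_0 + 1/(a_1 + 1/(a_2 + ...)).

[2; 2]

Run the Euclidean algorithm on 5 and 2; the successive quotients are the partial quotients a_0, a_1, ... (each step inverts the fractional part left over by the previous one):
  5 = 2*2 + 1, so a_0 = 2.
  2 = 2*1 + 0, so a_1 = 2.
The remainder reaches 0 after 2 divisions, so the expansion has 2 partial quotients, read off in order.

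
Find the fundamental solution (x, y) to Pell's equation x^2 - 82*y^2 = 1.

(x, y) = (163, 18)

First expand sqrt(82) as a continued fraction. With x_i = (sqrt(82) + m_i)/d_i and (m_0, d_0) = (0, 1): a_0 = floor(sqrt(82)) = 9, since 9^2 = 81 <= 82 < 100 = 10^2.
Iterate m_{i+1} = d_i*a_i - m_i, d_{i+1} = (82 - m_{i+1}^2)/d_i, a_{i+1} = floor((a_0 + m_{i+1})/d_{i+1}):
  m_1 = 1*9 - 0 = 9, d_1 = (82 - 9^2)/1 = 1/1 = 1, a_1 = floor((9 + 9)/1) = 18.
  m_2 = 1*18 - 9 = 9, d_2 = (82 - 9^2)/1 = 1/1 = 1: (m_2, d_2) = (m_1, d_1) = (9, 1), so from here the quotient a_1 repeats; the period length is 1.
So sqrt(82) = [9; (18)] with period length k = 1.
k is odd, so (p_{k-1}, q_{k-1}) only solves x^2 - 82y^2 = -1 and the fundamental solution of x^2 - 82y^2 = 1 is (p_{2k-1}, q_{2k-1}) = (p_1, q_1); compute convergents through index 1, running through the period twice.
Convergents (p_i = a_i*p_{i-1} + p_{i-2}, q_i = a_i*q_{i-1} + q_{i-2} with p_{-2}=0, p_{-1}=1, q_{-2}=1, q_{-1}=0):
  i=0: a_0=9, p_0 = 9*1 + 0 = 9, q_0 = 9*0 + 1 = 1.
  i=1: a_1=18, p_1 = 18*9 + 1 = 163, q_1 = 18*1 + 0 = 18.
Indeed p_0^2 - 82*q_0^2 = 81 - 82 = -1, not +1.
Check: 163^2 - 82*18^2 = 26569 - 26568 = 1, so (x, y) = (163, 18) solves the equation, and by the theorem it is the least positive solution.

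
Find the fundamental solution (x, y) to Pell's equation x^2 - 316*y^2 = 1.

First expand sqrt(316) as a continued fraction. With x_i = (sqrt(316) + m_i)/d_i and (m_0, d_0) = (0, 1): a_0 = floor(sqrt(316)) = 17, since 17^2 = 289 <= 316 < 324 = 18^2.
Iterate m_{i+1} = d_i*a_i - m_i, d_{i+1} = (316 - m_{i+1}^2)/d_i, a_{i+1} = floor((a_0 + m_{i+1})/d_{i+1}):
  m_1 = 1*17 - 0 = 17, d_1 = (316 - 17^2)/1 = 27/1 = 27, a_1 = floor((17 + 17)/27) = 1.
  m_2 = 27*1 - 17 = 10, d_2 = (316 - 10^2)/27 = 216/27 = 8, a_2 = floor((17 + 10)/8) = 3.
  m_3 = 8*3 - 10 = 14, d_3 = (316 - 14^2)/8 = 120/8 = 15, a_3 = floor((17 + 14)/15) = 2.
  m_4 = 15*2 - 14 = 16, d_4 = (316 - 16^2)/15 = 60/15 = 4, a_4 = floor((17 + 16)/4) = 8.
  m_5 = 4*8 - 16 = 16, d_5 = (316 - 16^2)/4 = 60/4 = 15, a_5 = floor((17 + 16)/15) = 2.
  m_6 = 15*2 - 16 = 14, d_6 = (316 - 14^2)/15 = 120/15 = 8, a_6 = floor((17 + 14)/8) = 3.
  m_7 = 8*3 - 14 = 10, d_7 = (316 - 10^2)/8 = 216/8 = 27, a_7 = floor((17 + 10)/27) = 1.
  m_8 = 27*1 - 10 = 17, d_8 = (316 - 17^2)/27 = 27/27 = 1, a_8 = floor((17 + 17)/1) = 34.
  m_9 = 1*34 - 17 = 17, d_9 = (316 - 17^2)/1 = 27/1 = 27: (m_9, d_9) = (m_1, d_1) = (17, 27), so from here the quotients repeat a_1, ..., a_8; the period length is 8.
So sqrt(316) = [17; (1, 3, 2, 8, 2, 3, 1, 34)] with period length k = 8.
k is even, so the fundamental solution of x^2 - 316y^2 = 1 is (p_{k-1}, q_{k-1}) = (p_7, q_7); compute convergents through index 7.
Convergents (p_i = a_i*p_{i-1} + p_{i-2}, q_i = a_i*q_{i-1} + q_{i-2} with p_{-2}=0, p_{-1}=1, q_{-2}=1, q_{-1}=0):
  i=0: a_0=17, p_0 = 17*1 + 0 = 17, q_0 = 17*0 + 1 = 1.
  i=1: a_1=1, p_1 = 1*17 + 1 = 18, q_1 = 1*1 + 0 = 1.
  i=2: a_2=3, p_2 = 3*18 + 17 = 71, q_2 = 3*1 + 1 = 4.
  i=3: a_3=2, p_3 = 2*71 + 18 = 160, q_3 = 2*4 + 1 = 9.
  i=4: a_4=8, p_4 = 8*160 + 71 = 1351, q_4 = 8*9 + 4 = 76.
  i=5: a_5=2, p_5 = 2*1351 + 160 = 2862, q_5 = 2*76 + 9 = 161.
  i=6: a_6=3, p_6 = 3*2862 + 1351 = 9937, q_6 = 3*161 + 76 = 559.
  i=7: a_7=1, p_7 = 1*9937 + 2862 = 12799, q_7 = 1*559 + 161 = 720.
Check: 12799^2 - 316*720^2 = 163814401 - 163814400 = 1, so (x, y) = (12799, 720) solves the equation, and by the theorem it is the least positive solution.

(x, y) = (12799, 720)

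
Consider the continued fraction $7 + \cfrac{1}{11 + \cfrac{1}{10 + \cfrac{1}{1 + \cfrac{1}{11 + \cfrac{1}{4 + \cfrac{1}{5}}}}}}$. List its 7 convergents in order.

Using the convergent recurrence p_i = a_i*p_{i-1} + p_{i-2}, q_i = a_i*q_{i-1} + q_{i-2} with p_{-2}=0, p_{-1}=1, q_{-2}=1, q_{-1}=0:
  i=0: a_0=7, p_0 = 7*1 + 0 = 7, q_0 = 7*0 + 1 = 1.
  i=1: a_1=11, p_1 = 11*7 + 1 = 78, q_1 = 11*1 + 0 = 11.
  i=2: a_2=10, p_2 = 10*78 + 7 = 787, q_2 = 10*11 + 1 = 111.
  i=3: a_3=1, p_3 = 1*787 + 78 = 865, q_3 = 1*111 + 11 = 122.
  i=4: a_4=11, p_4 = 11*865 + 787 = 10302, q_4 = 11*122 + 111 = 1453.
  i=5: a_5=4, p_5 = 4*10302 + 865 = 42073, q_5 = 4*1453 + 122 = 5934.
  i=6: a_6=5, p_6 = 5*42073 + 10302 = 220667, q_6 = 5*5934 + 1453 = 31123.

7/1, 78/11, 787/111, 865/122, 10302/1453, 42073/5934, 220667/31123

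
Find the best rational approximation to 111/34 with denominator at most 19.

62/19

Expand x = 111/34 as a continued fraction with the Euclidean algorithm:
  111 = 3*34 + 9, so a_0 = 3.
  34 = 3*9 + 7, so a_1 = 3.
  9 = 1*7 + 2, so a_2 = 1.
  7 = 3*2 + 1, so a_3 = 3.
  2 = 2*1 + 0, so a_4 = 2.
so x = [3; 3, 1, 3, 2].
Convergents (p_i = a_i*p_{i-1} + p_{i-2}, q_i = a_i*q_{i-1} + q_{i-2} with p_{-2}=0, p_{-1}=1, q_{-2}=1, q_{-1}=0), until the denominator exceeds 19:
  i=0: a_0=3, p_0 = 3*1 + 0 = 3, q_0 = 3*0 + 1 = 1.
  i=1: a_1=3, p_1 = 3*3 + 1 = 10, q_1 = 3*1 + 0 = 3.
  i=2: a_2=1, p_2 = 1*10 + 3 = 13, q_2 = 1*3 + 1 = 4.
  i=3: a_3=3, p_3 = 3*13 + 10 = 49, q_3 = 3*4 + 3 = 15.
  i=4: a_4=2, p_4 = 2*49 + 13 = 111, q_4 = 2*15 + 4 = 34.
q_4 = 34 > 19, so the last convergent with denominator <= 19 is p_3/q_3 = 49/15.
The closest fraction with denominator <= 19 is either p_3/q_3 or the intermediate fraction (k*p_3 + p_2)/(k*q_3 + q_2) with the largest k >= 1 whose denominator stays <= 19; these approach x as k grows, and every other convergent or intermediate fraction in range is farther away.
Largest k: floor((19 - q_2)/q_3) = floor((19 - 4)/15) = 1.
That gives (1*49 + 13)/(1*15 + 4) = 62/19.
Compare the errors: |x - 49/15| = |111*15 - 49*34|/(34*15) = 1/510, and |x - 62/19| = |111*19 - 62*34|/(34*19) = 1/646.
Cross-multiplying, 1*510 = 510 < 646 = 1*646, so 1/646 is smaller: the intermediate fraction 62/19 is closer to x than 49/15.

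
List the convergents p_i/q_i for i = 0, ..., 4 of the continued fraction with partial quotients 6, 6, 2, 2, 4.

6/1, 37/6, 80/13, 197/32, 868/141

Using the convergent recurrence p_i = a_i*p_{i-1} + p_{i-2}, q_i = a_i*q_{i-1} + q_{i-2} with p_{-2}=0, p_{-1}=1, q_{-2}=1, q_{-1}=0:
  i=0: a_0=6, p_0 = 6*1 + 0 = 6, q_0 = 6*0 + 1 = 1.
  i=1: a_1=6, p_1 = 6*6 + 1 = 37, q_1 = 6*1 + 0 = 6.
  i=2: a_2=2, p_2 = 2*37 + 6 = 80, q_2 = 2*6 + 1 = 13.
  i=3: a_3=2, p_3 = 2*80 + 37 = 197, q_3 = 2*13 + 6 = 32.
  i=4: a_4=4, p_4 = 4*197 + 80 = 868, q_4 = 4*32 + 13 = 141.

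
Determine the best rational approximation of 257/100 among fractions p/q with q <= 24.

Expand x = 257/100 as a continued fraction with the Euclidean algorithm:
  257 = 2*100 + 57, so a_0 = 2.
  100 = 1*57 + 43, so a_1 = 1.
  57 = 1*43 + 14, so a_2 = 1.
  43 = 3*14 + 1, so a_3 = 3.
  14 = 14*1 + 0, so a_4 = 14.
so x = [2; 1, 1, 3, 14].
Convergents (p_i = a_i*p_{i-1} + p_{i-2}, q_i = a_i*q_{i-1} + q_{i-2} with p_{-2}=0, p_{-1}=1, q_{-2}=1, q_{-1}=0), until the denominator exceeds 24:
  i=0: a_0=2, p_0 = 2*1 + 0 = 2, q_0 = 2*0 + 1 = 1.
  i=1: a_1=1, p_1 = 1*2 + 1 = 3, q_1 = 1*1 + 0 = 1.
  i=2: a_2=1, p_2 = 1*3 + 2 = 5, q_2 = 1*1 + 1 = 2.
  i=3: a_3=3, p_3 = 3*5 + 3 = 18, q_3 = 3*2 + 1 = 7.
  i=4: a_4=14, p_4 = 14*18 + 5 = 257, q_4 = 14*7 + 2 = 100.
q_4 = 100 > 24, so the last convergent with denominator <= 24 is p_3/q_3 = 18/7.
The closest fraction with denominator <= 24 is either p_3/q_3 or the intermediate fraction (k*p_3 + p_2)/(k*q_3 + q_2) with the largest k >= 1 whose denominator stays <= 24; these approach x as k grows, and every other convergent or intermediate fraction in range is farther away.
Largest k: floor((24 - q_2)/q_3) = floor((24 - 2)/7) = 3.
That gives (3*18 + 5)/(3*7 + 2) = 59/23.
Compare the errors: |x - 18/7| = |257*7 - 18*100|/(100*7) = 1/700, and |x - 59/23| = |257*23 - 59*100|/(100*23) = 11/2300.
Cross-multiplying, 1*2300 = 2300 < 7700 = 11*700, so 1/700 is smaller: the convergent 18/7 is closer to x than 59/23.

18/7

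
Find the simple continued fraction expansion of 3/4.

[0; 1, 3]

Run the Euclidean algorithm on 3 and 4; the successive quotients are the partial quotients a_0, a_1, ... (each step inverts the fractional part left over by the previous one):
  3 = 0*4 + 3, so a_0 = 0.
  4 = 1*3 + 1, so a_1 = 1.
  3 = 3*1 + 0, so a_2 = 3.
The remainder reaches 0 after 3 divisions, so the expansion has 3 partial quotients, read off in order.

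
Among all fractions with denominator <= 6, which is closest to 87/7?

62/5

Expand x = 87/7 as a continued fraction with the Euclidean algorithm:
  87 = 12*7 + 3, so a_0 = 12.
  7 = 2*3 + 1, so a_1 = 2.
  3 = 3*1 + 0, so a_2 = 3.
so x = [12; 2, 3].
Convergents (p_i = a_i*p_{i-1} + p_{i-2}, q_i = a_i*q_{i-1} + q_{i-2} with p_{-2}=0, p_{-1}=1, q_{-2}=1, q_{-1}=0), until the denominator exceeds 6:
  i=0: a_0=12, p_0 = 12*1 + 0 = 12, q_0 = 12*0 + 1 = 1.
  i=1: a_1=2, p_1 = 2*12 + 1 = 25, q_1 = 2*1 + 0 = 2.
  i=2: a_2=3, p_2 = 3*25 + 12 = 87, q_2 = 3*2 + 1 = 7.
q_2 = 7 > 6, so the last convergent with denominator <= 6 is p_1/q_1 = 25/2.
The closest fraction with denominator <= 6 is either p_1/q_1 or the intermediate fraction (k*p_1 + p_0)/(k*q_1 + q_0) with the largest k >= 1 whose denominator stays <= 6; these approach x as k grows, and every other convergent or intermediate fraction in range is farther away.
Largest k: floor((6 - q_0)/q_1) = floor((6 - 1)/2) = 2.
That gives (2*25 + 12)/(2*2 + 1) = 62/5.
Compare the errors: |x - 25/2| = |87*2 - 25*7|/(7*2) = 1/14, and |x - 62/5| = |87*5 - 62*7|/(7*5) = 1/35.
Cross-multiplying, 1*14 = 14 < 35 = 1*35, so 1/35 is smaller: the intermediate fraction 62/5 is closer to x than 25/2.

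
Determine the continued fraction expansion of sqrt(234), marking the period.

Write x_i = (sqrt(234) + m_i)/d_i with (m_0, d_0) = (0, 1). a_0 = floor(sqrt(234)) = 15, since 15^2 = 225 <= 234 < 256 = 16^2.
Iterate m_{i+1} = d_i*a_i - m_i, d_{i+1} = (234 - m_{i+1}^2)/d_i, a_{i+1} = floor((a_0 + m_{i+1})/d_{i+1}):
  m_1 = 1*15 - 0 = 15, d_1 = (234 - 15^2)/1 = 9/1 = 9, a_1 = floor((15 + 15)/9) = 3.
  m_2 = 9*3 - 15 = 12, d_2 = (234 - 12^2)/9 = 90/9 = 10, a_2 = floor((15 + 12)/10) = 2.
  m_3 = 10*2 - 12 = 8, d_3 = (234 - 8^2)/10 = 170/10 = 17, a_3 = floor((15 + 8)/17) = 1.
  m_4 = 17*1 - 8 = 9, d_4 = (234 - 9^2)/17 = 153/17 = 9, a_4 = floor((15 + 9)/9) = 2.
  m_5 = 9*2 - 9 = 9, d_5 = (234 - 9^2)/9 = 153/9 = 17, a_5 = floor((15 + 9)/17) = 1.
  m_6 = 17*1 - 9 = 8, d_6 = (234 - 8^2)/17 = 170/17 = 10, a_6 = floor((15 + 8)/10) = 2.
  m_7 = 10*2 - 8 = 12, d_7 = (234 - 12^2)/10 = 90/10 = 9, a_7 = floor((15 + 12)/9) = 3.
  m_8 = 9*3 - 12 = 15, d_8 = (234 - 15^2)/9 = 9/9 = 1, a_8 = floor((15 + 15)/1) = 30.
  m_9 = 1*30 - 15 = 15, d_9 = (234 - 15^2)/1 = 9/1 = 9: (m_9, d_9) = (m_1, d_1) = (15, 9), so from here the quotients repeat a_1, ..., a_8; the period length is 8.
Hence the expansion of sqrt(234) is a_0 = 15 followed by the repeating block 3, 2, 1, 2, 1, 2, 3, 30 (period 8).

[15; (3, 2, 1, 2, 1, 2, 3, 30)]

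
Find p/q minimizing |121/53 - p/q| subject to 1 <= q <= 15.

16/7

Expand x = 121/53 as a continued fraction with the Euclidean algorithm:
  121 = 2*53 + 15, so a_0 = 2.
  53 = 3*15 + 8, so a_1 = 3.
  15 = 1*8 + 7, so a_2 = 1.
  8 = 1*7 + 1, so a_3 = 1.
  7 = 7*1 + 0, so a_4 = 7.
so x = [2; 3, 1, 1, 7].
Convergents (p_i = a_i*p_{i-1} + p_{i-2}, q_i = a_i*q_{i-1} + q_{i-2} with p_{-2}=0, p_{-1}=1, q_{-2}=1, q_{-1}=0), until the denominator exceeds 15:
  i=0: a_0=2, p_0 = 2*1 + 0 = 2, q_0 = 2*0 + 1 = 1.
  i=1: a_1=3, p_1 = 3*2 + 1 = 7, q_1 = 3*1 + 0 = 3.
  i=2: a_2=1, p_2 = 1*7 + 2 = 9, q_2 = 1*3 + 1 = 4.
  i=3: a_3=1, p_3 = 1*9 + 7 = 16, q_3 = 1*4 + 3 = 7.
  i=4: a_4=7, p_4 = 7*16 + 9 = 121, q_4 = 7*7 + 4 = 53.
q_4 = 53 > 15, so the last convergent with denominator <= 15 is p_3/q_3 = 16/7.
The closest fraction with denominator <= 15 is either p_3/q_3 or the intermediate fraction (k*p_3 + p_2)/(k*q_3 + q_2) with the largest k >= 1 whose denominator stays <= 15; these approach x as k grows, and every other convergent or intermediate fraction in range is farther away.
Largest k: floor((15 - q_2)/q_3) = floor((15 - 4)/7) = 1.
That gives (1*16 + 9)/(1*7 + 4) = 25/11.
Compare the errors: |x - 16/7| = |121*7 - 16*53|/(53*7) = 1/371, and |x - 25/11| = |121*11 - 25*53|/(53*11) = 6/583.
Cross-multiplying, 1*583 = 583 < 2226 = 6*371, so 1/371 is smaller: the convergent 16/7 is closer to x than 25/11.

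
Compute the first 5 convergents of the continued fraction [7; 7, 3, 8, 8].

7/1, 50/7, 157/22, 1306/183, 10605/1486

Using the convergent recurrence p_i = a_i*p_{i-1} + p_{i-2}, q_i = a_i*q_{i-1} + q_{i-2} with p_{-2}=0, p_{-1}=1, q_{-2}=1, q_{-1}=0:
  i=0: a_0=7, p_0 = 7*1 + 0 = 7, q_0 = 7*0 + 1 = 1.
  i=1: a_1=7, p_1 = 7*7 + 1 = 50, q_1 = 7*1 + 0 = 7.
  i=2: a_2=3, p_2 = 3*50 + 7 = 157, q_2 = 3*7 + 1 = 22.
  i=3: a_3=8, p_3 = 8*157 + 50 = 1306, q_3 = 8*22 + 7 = 183.
  i=4: a_4=8, p_4 = 8*1306 + 157 = 10605, q_4 = 8*183 + 22 = 1486.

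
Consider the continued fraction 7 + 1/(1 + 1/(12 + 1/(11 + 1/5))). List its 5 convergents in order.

Using the convergent recurrence p_i = a_i*p_{i-1} + p_{i-2}, q_i = a_i*q_{i-1} + q_{i-2} with p_{-2}=0, p_{-1}=1, q_{-2}=1, q_{-1}=0:
  i=0: a_0=7, p_0 = 7*1 + 0 = 7, q_0 = 7*0 + 1 = 1.
  i=1: a_1=1, p_1 = 1*7 + 1 = 8, q_1 = 1*1 + 0 = 1.
  i=2: a_2=12, p_2 = 12*8 + 7 = 103, q_2 = 12*1 + 1 = 13.
  i=3: a_3=11, p_3 = 11*103 + 8 = 1141, q_3 = 11*13 + 1 = 144.
  i=4: a_4=5, p_4 = 5*1141 + 103 = 5808, q_4 = 5*144 + 13 = 733.

7/1, 8/1, 103/13, 1141/144, 5808/733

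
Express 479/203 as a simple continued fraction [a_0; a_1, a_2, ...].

[2; 2, 1, 3, 1, 1, 3, 2]

Run the Euclidean algorithm on 479 and 203; the successive quotients are the partial quotients a_0, a_1, ... (each step inverts the fractional part left over by the previous one):
  479 = 2*203 + 73, so a_0 = 2.
  203 = 2*73 + 57, so a_1 = 2.
  73 = 1*57 + 16, so a_2 = 1.
  57 = 3*16 + 9, so a_3 = 3.
  16 = 1*9 + 7, so a_4 = 1.
  9 = 1*7 + 2, so a_5 = 1.
  7 = 3*2 + 1, so a_6 = 3.
  2 = 2*1 + 0, so a_7 = 2.
The remainder reaches 0 after 8 divisions, so the expansion has 8 partial quotients, read off in order.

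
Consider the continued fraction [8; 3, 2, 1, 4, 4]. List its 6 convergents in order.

8/1, 25/3, 58/7, 83/10, 390/47, 1643/198

Using the convergent recurrence p_i = a_i*p_{i-1} + p_{i-2}, q_i = a_i*q_{i-1} + q_{i-2} with p_{-2}=0, p_{-1}=1, q_{-2}=1, q_{-1}=0:
  i=0: a_0=8, p_0 = 8*1 + 0 = 8, q_0 = 8*0 + 1 = 1.
  i=1: a_1=3, p_1 = 3*8 + 1 = 25, q_1 = 3*1 + 0 = 3.
  i=2: a_2=2, p_2 = 2*25 + 8 = 58, q_2 = 2*3 + 1 = 7.
  i=3: a_3=1, p_3 = 1*58 + 25 = 83, q_3 = 1*7 + 3 = 10.
  i=4: a_4=4, p_4 = 4*83 + 58 = 390, q_4 = 4*10 + 7 = 47.
  i=5: a_5=4, p_5 = 4*390 + 83 = 1643, q_5 = 4*47 + 10 = 198.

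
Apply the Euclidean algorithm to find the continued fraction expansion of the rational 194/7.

Run the Euclidean algorithm on 194 and 7; the successive quotients are the partial quotients a_0, a_1, ... (each step inverts the fractional part left over by the previous one):
  194 = 27*7 + 5, so a_0 = 27.
  7 = 1*5 + 2, so a_1 = 1.
  5 = 2*2 + 1, so a_2 = 2.
  2 = 2*1 + 0, so a_3 = 2.
The remainder reaches 0 after 4 divisions, so the expansion has 4 partial quotients, read off in order.

[27; 1, 2, 2]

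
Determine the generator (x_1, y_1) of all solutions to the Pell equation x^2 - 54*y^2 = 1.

(x, y) = (485, 66)

First expand sqrt(54) as a continued fraction. With x_i = (sqrt(54) + m_i)/d_i and (m_0, d_0) = (0, 1): a_0 = floor(sqrt(54)) = 7, since 7^2 = 49 <= 54 < 64 = 8^2.
Iterate m_{i+1} = d_i*a_i - m_i, d_{i+1} = (54 - m_{i+1}^2)/d_i, a_{i+1} = floor((a_0 + m_{i+1})/d_{i+1}):
  m_1 = 1*7 - 0 = 7, d_1 = (54 - 7^2)/1 = 5/1 = 5, a_1 = floor((7 + 7)/5) = 2.
  m_2 = 5*2 - 7 = 3, d_2 = (54 - 3^2)/5 = 45/5 = 9, a_2 = floor((7 + 3)/9) = 1.
  m_3 = 9*1 - 3 = 6, d_3 = (54 - 6^2)/9 = 18/9 = 2, a_3 = floor((7 + 6)/2) = 6.
  m_4 = 2*6 - 6 = 6, d_4 = (54 - 6^2)/2 = 18/2 = 9, a_4 = floor((7 + 6)/9) = 1.
  m_5 = 9*1 - 6 = 3, d_5 = (54 - 3^2)/9 = 45/9 = 5, a_5 = floor((7 + 3)/5) = 2.
  m_6 = 5*2 - 3 = 7, d_6 = (54 - 7^2)/5 = 5/5 = 1, a_6 = floor((7 + 7)/1) = 14.
  m_7 = 1*14 - 7 = 7, d_7 = (54 - 7^2)/1 = 5/1 = 5: (m_7, d_7) = (m_1, d_1) = (7, 5), so from here the quotients repeat a_1, ..., a_6; the period length is 6.
So sqrt(54) = [7; (2, 1, 6, 1, 2, 14)] with period length k = 6.
k is even, so the fundamental solution of x^2 - 54y^2 = 1 is (p_{k-1}, q_{k-1}) = (p_5, q_5); compute convergents through index 5.
Convergents (p_i = a_i*p_{i-1} + p_{i-2}, q_i = a_i*q_{i-1} + q_{i-2} with p_{-2}=0, p_{-1}=1, q_{-2}=1, q_{-1}=0):
  i=0: a_0=7, p_0 = 7*1 + 0 = 7, q_0 = 7*0 + 1 = 1.
  i=1: a_1=2, p_1 = 2*7 + 1 = 15, q_1 = 2*1 + 0 = 2.
  i=2: a_2=1, p_2 = 1*15 + 7 = 22, q_2 = 1*2 + 1 = 3.
  i=3: a_3=6, p_3 = 6*22 + 15 = 147, q_3 = 6*3 + 2 = 20.
  i=4: a_4=1, p_4 = 1*147 + 22 = 169, q_4 = 1*20 + 3 = 23.
  i=5: a_5=2, p_5 = 2*169 + 147 = 485, q_5 = 2*23 + 20 = 66.
Check: 485^2 - 54*66^2 = 235225 - 235224 = 1, so (x, y) = (485, 66) solves the equation, and by the theorem it is the least positive solution.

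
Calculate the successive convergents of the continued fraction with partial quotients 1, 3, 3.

Using the convergent recurrence p_i = a_i*p_{i-1} + p_{i-2}, q_i = a_i*q_{i-1} + q_{i-2} with p_{-2}=0, p_{-1}=1, q_{-2}=1, q_{-1}=0:
  i=0: a_0=1, p_0 = 1*1 + 0 = 1, q_0 = 1*0 + 1 = 1.
  i=1: a_1=3, p_1 = 3*1 + 1 = 4, q_1 = 3*1 + 0 = 3.
  i=2: a_2=3, p_2 = 3*4 + 1 = 13, q_2 = 3*3 + 1 = 10.

1/1, 4/3, 13/10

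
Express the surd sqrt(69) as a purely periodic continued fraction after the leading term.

[8; (3, 3, 1, 4, 1, 3, 3, 16)]

Write x_i = (sqrt(69) + m_i)/d_i with (m_0, d_0) = (0, 1). a_0 = floor(sqrt(69)) = 8, since 8^2 = 64 <= 69 < 81 = 9^2.
Iterate m_{i+1} = d_i*a_i - m_i, d_{i+1} = (69 - m_{i+1}^2)/d_i, a_{i+1} = floor((a_0 + m_{i+1})/d_{i+1}):
  m_1 = 1*8 - 0 = 8, d_1 = (69 - 8^2)/1 = 5/1 = 5, a_1 = floor((8 + 8)/5) = 3.
  m_2 = 5*3 - 8 = 7, d_2 = (69 - 7^2)/5 = 20/5 = 4, a_2 = floor((8 + 7)/4) = 3.
  m_3 = 4*3 - 7 = 5, d_3 = (69 - 5^2)/4 = 44/4 = 11, a_3 = floor((8 + 5)/11) = 1.
  m_4 = 11*1 - 5 = 6, d_4 = (69 - 6^2)/11 = 33/11 = 3, a_4 = floor((8 + 6)/3) = 4.
  m_5 = 3*4 - 6 = 6, d_5 = (69 - 6^2)/3 = 33/3 = 11, a_5 = floor((8 + 6)/11) = 1.
  m_6 = 11*1 - 6 = 5, d_6 = (69 - 5^2)/11 = 44/11 = 4, a_6 = floor((8 + 5)/4) = 3.
  m_7 = 4*3 - 5 = 7, d_7 = (69 - 7^2)/4 = 20/4 = 5, a_7 = floor((8 + 7)/5) = 3.
  m_8 = 5*3 - 7 = 8, d_8 = (69 - 8^2)/5 = 5/5 = 1, a_8 = floor((8 + 8)/1) = 16.
  m_9 = 1*16 - 8 = 8, d_9 = (69 - 8^2)/1 = 5/1 = 5: (m_9, d_9) = (m_1, d_1) = (8, 5), so from here the quotients repeat a_1, ..., a_8; the period length is 8.
Hence the expansion of sqrt(69) is a_0 = 8 followed by the repeating block 3, 3, 1, 4, 1, 3, 3, 16 (period 8).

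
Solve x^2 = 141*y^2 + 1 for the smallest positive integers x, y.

First expand sqrt(141) as a continued fraction. With x_i = (sqrt(141) + m_i)/d_i and (m_0, d_0) = (0, 1): a_0 = floor(sqrt(141)) = 11, since 11^2 = 121 <= 141 < 144 = 12^2.
Iterate m_{i+1} = d_i*a_i - m_i, d_{i+1} = (141 - m_{i+1}^2)/d_i, a_{i+1} = floor((a_0 + m_{i+1})/d_{i+1}):
  m_1 = 1*11 - 0 = 11, d_1 = (141 - 11^2)/1 = 20/1 = 20, a_1 = floor((11 + 11)/20) = 1.
  m_2 = 20*1 - 11 = 9, d_2 = (141 - 9^2)/20 = 60/20 = 3, a_2 = floor((11 + 9)/3) = 6.
  m_3 = 3*6 - 9 = 9, d_3 = (141 - 9^2)/3 = 60/3 = 20, a_3 = floor((11 + 9)/20) = 1.
  m_4 = 20*1 - 9 = 11, d_4 = (141 - 11^2)/20 = 20/20 = 1, a_4 = floor((11 + 11)/1) = 22.
  m_5 = 1*22 - 11 = 11, d_5 = (141 - 11^2)/1 = 20/1 = 20: (m_5, d_5) = (m_1, d_1) = (11, 20), so from here the quotients repeat a_1, ..., a_4; the period length is 4.
So sqrt(141) = [11; (1, 6, 1, 22)] with period length k = 4.
k is even, so the fundamental solution of x^2 - 141y^2 = 1 is (p_{k-1}, q_{k-1}) = (p_3, q_3); compute convergents through index 3.
Convergents (p_i = a_i*p_{i-1} + p_{i-2}, q_i = a_i*q_{i-1} + q_{i-2} with p_{-2}=0, p_{-1}=1, q_{-2}=1, q_{-1}=0):
  i=0: a_0=11, p_0 = 11*1 + 0 = 11, q_0 = 11*0 + 1 = 1.
  i=1: a_1=1, p_1 = 1*11 + 1 = 12, q_1 = 1*1 + 0 = 1.
  i=2: a_2=6, p_2 = 6*12 + 11 = 83, q_2 = 6*1 + 1 = 7.
  i=3: a_3=1, p_3 = 1*83 + 12 = 95, q_3 = 1*7 + 1 = 8.
Check: 95^2 - 141*8^2 = 9025 - 9024 = 1, so (x, y) = (95, 8) solves the equation, and by the theorem it is the least positive solution.

(x, y) = (95, 8)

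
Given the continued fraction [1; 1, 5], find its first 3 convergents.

Using the convergent recurrence p_i = a_i*p_{i-1} + p_{i-2}, q_i = a_i*q_{i-1} + q_{i-2} with p_{-2}=0, p_{-1}=1, q_{-2}=1, q_{-1}=0:
  i=0: a_0=1, p_0 = 1*1 + 0 = 1, q_0 = 1*0 + 1 = 1.
  i=1: a_1=1, p_1 = 1*1 + 1 = 2, q_1 = 1*1 + 0 = 1.
  i=2: a_2=5, p_2 = 5*2 + 1 = 11, q_2 = 5*1 + 1 = 6.

1/1, 2/1, 11/6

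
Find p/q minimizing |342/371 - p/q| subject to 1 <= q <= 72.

59/64

Expand x = 342/371 as a continued fraction with the Euclidean algorithm:
  342 = 0*371 + 342, so a_0 = 0.
  371 = 1*342 + 29, so a_1 = 1.
  342 = 11*29 + 23, so a_2 = 11.
  29 = 1*23 + 6, so a_3 = 1.
  23 = 3*6 + 5, so a_4 = 3.
  6 = 1*5 + 1, so a_5 = 1.
  5 = 5*1 + 0, so a_6 = 5.
so x = [0; 1, 11, 1, 3, 1, 5].
Convergents (p_i = a_i*p_{i-1} + p_{i-2}, q_i = a_i*q_{i-1} + q_{i-2} with p_{-2}=0, p_{-1}=1, q_{-2}=1, q_{-1}=0), until the denominator exceeds 72:
  i=0: a_0=0, p_0 = 0*1 + 0 = 0, q_0 = 0*0 + 1 = 1.
  i=1: a_1=1, p_1 = 1*0 + 1 = 1, q_1 = 1*1 + 0 = 1.
  i=2: a_2=11, p_2 = 11*1 + 0 = 11, q_2 = 11*1 + 1 = 12.
  i=3: a_3=1, p_3 = 1*11 + 1 = 12, q_3 = 1*12 + 1 = 13.
  i=4: a_4=3, p_4 = 3*12 + 11 = 47, q_4 = 3*13 + 12 = 51.
  i=5: a_5=1, p_5 = 1*47 + 12 = 59, q_5 = 1*51 + 13 = 64.
  i=6: a_6=5, p_6 = 5*59 + 47 = 342, q_6 = 5*64 + 51 = 371.
q_6 = 371 > 72, so the last convergent with denominator <= 72 is p_5/q_5 = 59/64.
The closest fraction with denominator <= 72 is either p_5/q_5 or the intermediate fraction (k*p_5 + p_4)/(k*q_5 + q_4) with the largest k >= 1 whose denominator stays <= 72; these approach x as k grows, and every other convergent or intermediate fraction in range is farther away.
Largest k: floor((72 - q_4)/q_5) = floor((72 - 51)/64) = 0.
Since k = 0, no intermediate fraction beyond p_5/q_5 has denominator <= 72, so the convergent 59/64 is the closest (its error is |342*64 - 59*371|/(371*64) = 1/23744).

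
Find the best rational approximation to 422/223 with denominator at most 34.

Expand x = 422/223 as a continued fraction with the Euclidean algorithm:
  422 = 1*223 + 199, so a_0 = 1.
  223 = 1*199 + 24, so a_1 = 1.
  199 = 8*24 + 7, so a_2 = 8.
  24 = 3*7 + 3, so a_3 = 3.
  7 = 2*3 + 1, so a_4 = 2.
  3 = 3*1 + 0, so a_5 = 3.
so x = [1; 1, 8, 3, 2, 3].
Convergents (p_i = a_i*p_{i-1} + p_{i-2}, q_i = a_i*q_{i-1} + q_{i-2} with p_{-2}=0, p_{-1}=1, q_{-2}=1, q_{-1}=0), until the denominator exceeds 34:
  i=0: a_0=1, p_0 = 1*1 + 0 = 1, q_0 = 1*0 + 1 = 1.
  i=1: a_1=1, p_1 = 1*1 + 1 = 2, q_1 = 1*1 + 0 = 1.
  i=2: a_2=8, p_2 = 8*2 + 1 = 17, q_2 = 8*1 + 1 = 9.
  i=3: a_3=3, p_3 = 3*17 + 2 = 53, q_3 = 3*9 + 1 = 28.
  i=4: a_4=2, p_4 = 2*53 + 17 = 123, q_4 = 2*28 + 9 = 65.
q_4 = 65 > 34, so the last convergent with denominator <= 34 is p_3/q_3 = 53/28.
The closest fraction with denominator <= 34 is either p_3/q_3 or the intermediate fraction (k*p_3 + p_2)/(k*q_3 + q_2) with the largest k >= 1 whose denominator stays <= 34; these approach x as k grows, and every other convergent or intermediate fraction in range is farther away.
Largest k: floor((34 - q_2)/q_3) = floor((34 - 9)/28) = 0.
Since k = 0, no intermediate fraction beyond p_3/q_3 has denominator <= 34, so the convergent 53/28 is the closest (its error is |422*28 - 53*223|/(223*28) = 3/6244).

53/28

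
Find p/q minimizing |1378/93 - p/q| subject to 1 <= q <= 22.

163/11

Expand x = 1378/93 as a continued fraction with the Euclidean algorithm:
  1378 = 14*93 + 76, so a_0 = 14.
  93 = 1*76 + 17, so a_1 = 1.
  76 = 4*17 + 8, so a_2 = 4.
  17 = 2*8 + 1, so a_3 = 2.
  8 = 8*1 + 0, so a_4 = 8.
so x = [14; 1, 4, 2, 8].
Convergents (p_i = a_i*p_{i-1} + p_{i-2}, q_i = a_i*q_{i-1} + q_{i-2} with p_{-2}=0, p_{-1}=1, q_{-2}=1, q_{-1}=0), until the denominator exceeds 22:
  i=0: a_0=14, p_0 = 14*1 + 0 = 14, q_0 = 14*0 + 1 = 1.
  i=1: a_1=1, p_1 = 1*14 + 1 = 15, q_1 = 1*1 + 0 = 1.
  i=2: a_2=4, p_2 = 4*15 + 14 = 74, q_2 = 4*1 + 1 = 5.
  i=3: a_3=2, p_3 = 2*74 + 15 = 163, q_3 = 2*5 + 1 = 11.
  i=4: a_4=8, p_4 = 8*163 + 74 = 1378, q_4 = 8*11 + 5 = 93.
q_4 = 93 > 22, so the last convergent with denominator <= 22 is p_3/q_3 = 163/11.
The closest fraction with denominator <= 22 is either p_3/q_3 or the intermediate fraction (k*p_3 + p_2)/(k*q_3 + q_2) with the largest k >= 1 whose denominator stays <= 22; these approach x as k grows, and every other convergent or intermediate fraction in range is farther away.
Largest k: floor((22 - q_2)/q_3) = floor((22 - 5)/11) = 1.
That gives (1*163 + 74)/(1*11 + 5) = 237/16.
Compare the errors: |x - 163/11| = |1378*11 - 163*93|/(93*11) = 1/1023, and |x - 237/16| = |1378*16 - 237*93|/(93*16) = 7/1488.
Cross-multiplying, 1*1488 = 1488 < 7161 = 7*1023, so 1/1023 is smaller: the convergent 163/11 is closer to x than 237/16.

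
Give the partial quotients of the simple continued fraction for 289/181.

[1; 1, 1, 2, 11, 1, 2]

Run the Euclidean algorithm on 289 and 181; the successive quotients are the partial quotients a_0, a_1, ... (each step inverts the fractional part left over by the previous one):
  289 = 1*181 + 108, so a_0 = 1.
  181 = 1*108 + 73, so a_1 = 1.
  108 = 1*73 + 35, so a_2 = 1.
  73 = 2*35 + 3, so a_3 = 2.
  35 = 11*3 + 2, so a_4 = 11.
  3 = 1*2 + 1, so a_5 = 1.
  2 = 2*1 + 0, so a_6 = 2.
The remainder reaches 0 after 7 divisions, so the expansion has 7 partial quotients, read off in order.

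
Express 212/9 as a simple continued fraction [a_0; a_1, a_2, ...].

Run the Euclidean algorithm on 212 and 9; the successive quotients are the partial quotients a_0, a_1, ... (each step inverts the fractional part left over by the previous one):
  212 = 23*9 + 5, so a_0 = 23.
  9 = 1*5 + 4, so a_1 = 1.
  5 = 1*4 + 1, so a_2 = 1.
  4 = 4*1 + 0, so a_3 = 4.
The remainder reaches 0 after 4 divisions, so the expansion has 4 partial quotients, read off in order.

[23; 1, 1, 4]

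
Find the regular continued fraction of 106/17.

[6; 4, 4]

Run the Euclidean algorithm on 106 and 17; the successive quotients are the partial quotients a_0, a_1, ... (each step inverts the fractional part left over by the previous one):
  106 = 6*17 + 4, so a_0 = 6.
  17 = 4*4 + 1, so a_1 = 4.
  4 = 4*1 + 0, so a_2 = 4.
The remainder reaches 0 after 3 divisions, so the expansion has 3 partial quotients, read off in order.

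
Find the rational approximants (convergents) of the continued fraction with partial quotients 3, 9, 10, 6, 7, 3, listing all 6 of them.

Using the convergent recurrence p_i = a_i*p_{i-1} + p_{i-2}, q_i = a_i*q_{i-1} + q_{i-2} with p_{-2}=0, p_{-1}=1, q_{-2}=1, q_{-1}=0:
  i=0: a_0=3, p_0 = 3*1 + 0 = 3, q_0 = 3*0 + 1 = 1.
  i=1: a_1=9, p_1 = 9*3 + 1 = 28, q_1 = 9*1 + 0 = 9.
  i=2: a_2=10, p_2 = 10*28 + 3 = 283, q_2 = 10*9 + 1 = 91.
  i=3: a_3=6, p_3 = 6*283 + 28 = 1726, q_3 = 6*91 + 9 = 555.
  i=4: a_4=7, p_4 = 7*1726 + 283 = 12365, q_4 = 7*555 + 91 = 3976.
  i=5: a_5=3, p_5 = 3*12365 + 1726 = 38821, q_5 = 3*3976 + 555 = 12483.

3/1, 28/9, 283/91, 1726/555, 12365/3976, 38821/12483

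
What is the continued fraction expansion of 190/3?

[63; 3]

Run the Euclidean algorithm on 190 and 3; the successive quotients are the partial quotients a_0, a_1, ... (each step inverts the fractional part left over by the previous one):
  190 = 63*3 + 1, so a_0 = 63.
  3 = 3*1 + 0, so a_1 = 3.
The remainder reaches 0 after 2 divisions, so the expansion has 2 partial quotients, read off in order.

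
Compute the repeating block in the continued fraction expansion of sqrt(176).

[13; (3, 1, 3, 26)]

Write x_i = (sqrt(176) + m_i)/d_i with (m_0, d_0) = (0, 1). a_0 = floor(sqrt(176)) = 13, since 13^2 = 169 <= 176 < 196 = 14^2.
Iterate m_{i+1} = d_i*a_i - m_i, d_{i+1} = (176 - m_{i+1}^2)/d_i, a_{i+1} = floor((a_0 + m_{i+1})/d_{i+1}):
  m_1 = 1*13 - 0 = 13, d_1 = (176 - 13^2)/1 = 7/1 = 7, a_1 = floor((13 + 13)/7) = 3.
  m_2 = 7*3 - 13 = 8, d_2 = (176 - 8^2)/7 = 112/7 = 16, a_2 = floor((13 + 8)/16) = 1.
  m_3 = 16*1 - 8 = 8, d_3 = (176 - 8^2)/16 = 112/16 = 7, a_3 = floor((13 + 8)/7) = 3.
  m_4 = 7*3 - 8 = 13, d_4 = (176 - 13^2)/7 = 7/7 = 1, a_4 = floor((13 + 13)/1) = 26.
  m_5 = 1*26 - 13 = 13, d_5 = (176 - 13^2)/1 = 7/1 = 7: (m_5, d_5) = (m_1, d_1) = (13, 7), so from here the quotients repeat a_1, ..., a_4; the period length is 4.
Hence the expansion of sqrt(176) is a_0 = 13 followed by the repeating block 3, 1, 3, 26 (period 4).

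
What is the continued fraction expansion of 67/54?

Run the Euclidean algorithm on 67 and 54; the successive quotients are the partial quotients a_0, a_1, ... (each step inverts the fractional part left over by the previous one):
  67 = 1*54 + 13, so a_0 = 1.
  54 = 4*13 + 2, so a_1 = 4.
  13 = 6*2 + 1, so a_2 = 6.
  2 = 2*1 + 0, so a_3 = 2.
The remainder reaches 0 after 4 divisions, so the expansion has 4 partial quotients, read off in order.

[1; 4, 6, 2]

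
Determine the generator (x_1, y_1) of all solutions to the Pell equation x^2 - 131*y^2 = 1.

(x, y) = (10610, 927)

First expand sqrt(131) as a continued fraction. With x_i = (sqrt(131) + m_i)/d_i and (m_0, d_0) = (0, 1): a_0 = floor(sqrt(131)) = 11, since 11^2 = 121 <= 131 < 144 = 12^2.
Iterate m_{i+1} = d_i*a_i - m_i, d_{i+1} = (131 - m_{i+1}^2)/d_i, a_{i+1} = floor((a_0 + m_{i+1})/d_{i+1}):
  m_1 = 1*11 - 0 = 11, d_1 = (131 - 11^2)/1 = 10/1 = 10, a_1 = floor((11 + 11)/10) = 2.
  m_2 = 10*2 - 11 = 9, d_2 = (131 - 9^2)/10 = 50/10 = 5, a_2 = floor((11 + 9)/5) = 4.
  m_3 = 5*4 - 9 = 11, d_3 = (131 - 11^2)/5 = 10/5 = 2, a_3 = floor((11 + 11)/2) = 11.
  m_4 = 2*11 - 11 = 11, d_4 = (131 - 11^2)/2 = 10/2 = 5, a_4 = floor((11 + 11)/5) = 4.
  m_5 = 5*4 - 11 = 9, d_5 = (131 - 9^2)/5 = 50/5 = 10, a_5 = floor((11 + 9)/10) = 2.
  m_6 = 10*2 - 9 = 11, d_6 = (131 - 11^2)/10 = 10/10 = 1, a_6 = floor((11 + 11)/1) = 22.
  m_7 = 1*22 - 11 = 11, d_7 = (131 - 11^2)/1 = 10/1 = 10: (m_7, d_7) = (m_1, d_1) = (11, 10), so from here the quotients repeat a_1, ..., a_6; the period length is 6.
So sqrt(131) = [11; (2, 4, 11, 4, 2, 22)] with period length k = 6.
k is even, so the fundamental solution of x^2 - 131y^2 = 1 is (p_{k-1}, q_{k-1}) = (p_5, q_5); compute convergents through index 5.
Convergents (p_i = a_i*p_{i-1} + p_{i-2}, q_i = a_i*q_{i-1} + q_{i-2} with p_{-2}=0, p_{-1}=1, q_{-2}=1, q_{-1}=0):
  i=0: a_0=11, p_0 = 11*1 + 0 = 11, q_0 = 11*0 + 1 = 1.
  i=1: a_1=2, p_1 = 2*11 + 1 = 23, q_1 = 2*1 + 0 = 2.
  i=2: a_2=4, p_2 = 4*23 + 11 = 103, q_2 = 4*2 + 1 = 9.
  i=3: a_3=11, p_3 = 11*103 + 23 = 1156, q_3 = 11*9 + 2 = 101.
  i=4: a_4=4, p_4 = 4*1156 + 103 = 4727, q_4 = 4*101 + 9 = 413.
  i=5: a_5=2, p_5 = 2*4727 + 1156 = 10610, q_5 = 2*413 + 101 = 927.
Check: 10610^2 - 131*927^2 = 112572100 - 112572099 = 1, so (x, y) = (10610, 927) solves the equation, and by the theorem it is the least positive solution.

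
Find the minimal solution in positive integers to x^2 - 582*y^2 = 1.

First expand sqrt(582) as a continued fraction. With x_i = (sqrt(582) + m_i)/d_i and (m_0, d_0) = (0, 1): a_0 = floor(sqrt(582)) = 24, since 24^2 = 576 <= 582 < 625 = 25^2.
Iterate m_{i+1} = d_i*a_i - m_i, d_{i+1} = (582 - m_{i+1}^2)/d_i, a_{i+1} = floor((a_0 + m_{i+1})/d_{i+1}):
  m_1 = 1*24 - 0 = 24, d_1 = (582 - 24^2)/1 = 6/1 = 6, a_1 = floor((24 + 24)/6) = 8.
  m_2 = 6*8 - 24 = 24, d_2 = (582 - 24^2)/6 = 6/6 = 1, a_2 = floor((24 + 24)/1) = 48.
  m_3 = 1*48 - 24 = 24, d_3 = (582 - 24^2)/1 = 6/1 = 6: (m_3, d_3) = (m_1, d_1) = (24, 6), so from here the quotients repeat a_1, a_2; the period length is 2.
So sqrt(582) = [24; (8, 48)] with period length k = 2.
k is even, so the fundamental solution of x^2 - 582y^2 = 1 is (p_{k-1}, q_{k-1}) = (p_1, q_1); compute convergents through index 1.
Convergents (p_i = a_i*p_{i-1} + p_{i-2}, q_i = a_i*q_{i-1} + q_{i-2} with p_{-2}=0, p_{-1}=1, q_{-2}=1, q_{-1}=0):
  i=0: a_0=24, p_0 = 24*1 + 0 = 24, q_0 = 24*0 + 1 = 1.
  i=1: a_1=8, p_1 = 8*24 + 1 = 193, q_1 = 8*1 + 0 = 8.
Check: 193^2 - 582*8^2 = 37249 - 37248 = 1, so (x, y) = (193, 8) solves the equation, and by the theorem it is the least positive solution.

(x, y) = (193, 8)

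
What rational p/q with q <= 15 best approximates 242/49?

Expand x = 242/49 as a continued fraction with the Euclidean algorithm:
  242 = 4*49 + 46, so a_0 = 4.
  49 = 1*46 + 3, so a_1 = 1.
  46 = 15*3 + 1, so a_2 = 15.
  3 = 3*1 + 0, so a_3 = 3.
so x = [4; 1, 15, 3].
Convergents (p_i = a_i*p_{i-1} + p_{i-2}, q_i = a_i*q_{i-1} + q_{i-2} with p_{-2}=0, p_{-1}=1, q_{-2}=1, q_{-1}=0), until the denominator exceeds 15:
  i=0: a_0=4, p_0 = 4*1 + 0 = 4, q_0 = 4*0 + 1 = 1.
  i=1: a_1=1, p_1 = 1*4 + 1 = 5, q_1 = 1*1 + 0 = 1.
  i=2: a_2=15, p_2 = 15*5 + 4 = 79, q_2 = 15*1 + 1 = 16.
q_2 = 16 > 15, so the last convergent with denominator <= 15 is p_1/q_1 = 5/1.
The closest fraction with denominator <= 15 is either p_1/q_1 or the intermediate fraction (k*p_1 + p_0)/(k*q_1 + q_0) with the largest k >= 1 whose denominator stays <= 15; these approach x as k grows, and every other convergent or intermediate fraction in range is farther away.
Largest k: floor((15 - q_0)/q_1) = floor((15 - 1)/1) = 14.
That gives (14*5 + 4)/(14*1 + 1) = 74/15.
Compare the errors: |x - 5/1| = |242*1 - 5*49|/(49*1) = 3/49, and |x - 74/15| = |242*15 - 74*49|/(49*15) = 4/735.
Cross-multiplying, 4*49 = 196 < 2205 = 3*735, so 4/735 is smaller: the intermediate fraction 74/15 is closer to x than 5/1.

74/15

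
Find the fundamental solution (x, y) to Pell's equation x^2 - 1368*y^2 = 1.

First expand sqrt(1368) as a continued fraction. With x_i = (sqrt(1368) + m_i)/d_i and (m_0, d_0) = (0, 1): a_0 = floor(sqrt(1368)) = 36, since 36^2 = 1296 <= 1368 < 1369 = 37^2.
Iterate m_{i+1} = d_i*a_i - m_i, d_{i+1} = (1368 - m_{i+1}^2)/d_i, a_{i+1} = floor((a_0 + m_{i+1})/d_{i+1}):
  m_1 = 1*36 - 0 = 36, d_1 = (1368 - 36^2)/1 = 72/1 = 72, a_1 = floor((36 + 36)/72) = 1.
  m_2 = 72*1 - 36 = 36, d_2 = (1368 - 36^2)/72 = 72/72 = 1, a_2 = floor((36 + 36)/1) = 72.
  m_3 = 1*72 - 36 = 36, d_3 = (1368 - 36^2)/1 = 72/1 = 72: (m_3, d_3) = (m_1, d_1) = (36, 72), so from here the quotients repeat a_1, a_2; the period length is 2.
So sqrt(1368) = [36; (1, 72)] with period length k = 2.
k is even, so the fundamental solution of x^2 - 1368y^2 = 1 is (p_{k-1}, q_{k-1}) = (p_1, q_1); compute convergents through index 1.
Convergents (p_i = a_i*p_{i-1} + p_{i-2}, q_i = a_i*q_{i-1} + q_{i-2} with p_{-2}=0, p_{-1}=1, q_{-2}=1, q_{-1}=0):
  i=0: a_0=36, p_0 = 36*1 + 0 = 36, q_0 = 36*0 + 1 = 1.
  i=1: a_1=1, p_1 = 1*36 + 1 = 37, q_1 = 1*1 + 0 = 1.
Check: 37^2 - 1368*1^2 = 1369 - 1368 = 1, so (x, y) = (37, 1) solves the equation, and by the theorem it is the least positive solution.

(x, y) = (37, 1)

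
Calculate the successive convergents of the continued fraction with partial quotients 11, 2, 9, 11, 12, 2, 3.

Using the convergent recurrence p_i = a_i*p_{i-1} + p_{i-2}, q_i = a_i*q_{i-1} + q_{i-2} with p_{-2}=0, p_{-1}=1, q_{-2}=1, q_{-1}=0:
  i=0: a_0=11, p_0 = 11*1 + 0 = 11, q_0 = 11*0 + 1 = 1.
  i=1: a_1=2, p_1 = 2*11 + 1 = 23, q_1 = 2*1 + 0 = 2.
  i=2: a_2=9, p_2 = 9*23 + 11 = 218, q_2 = 9*2 + 1 = 19.
  i=3: a_3=11, p_3 = 11*218 + 23 = 2421, q_3 = 11*19 + 2 = 211.
  i=4: a_4=12, p_4 = 12*2421 + 218 = 29270, q_4 = 12*211 + 19 = 2551.
  i=5: a_5=2, p_5 = 2*29270 + 2421 = 60961, q_5 = 2*2551 + 211 = 5313.
  i=6: a_6=3, p_6 = 3*60961 + 29270 = 212153, q_6 = 3*5313 + 2551 = 18490.

11/1, 23/2, 218/19, 2421/211, 29270/2551, 60961/5313, 212153/18490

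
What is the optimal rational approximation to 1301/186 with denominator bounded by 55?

Expand x = 1301/186 as a continued fraction with the Euclidean algorithm:
  1301 = 6*186 + 185, so a_0 = 6.
  186 = 1*185 + 1, so a_1 = 1.
  185 = 185*1 + 0, so a_2 = 185.
so x = [6; 1, 185].
Convergents (p_i = a_i*p_{i-1} + p_{i-2}, q_i = a_i*q_{i-1} + q_{i-2} with p_{-2}=0, p_{-1}=1, q_{-2}=1, q_{-1}=0), until the denominator exceeds 55:
  i=0: a_0=6, p_0 = 6*1 + 0 = 6, q_0 = 6*0 + 1 = 1.
  i=1: a_1=1, p_1 = 1*6 + 1 = 7, q_1 = 1*1 + 0 = 1.
  i=2: a_2=185, p_2 = 185*7 + 6 = 1301, q_2 = 185*1 + 1 = 186.
q_2 = 186 > 55, so the last convergent with denominator <= 55 is p_1/q_1 = 7/1.
The closest fraction with denominator <= 55 is either p_1/q_1 or the intermediate fraction (k*p_1 + p_0)/(k*q_1 + q_0) with the largest k >= 1 whose denominator stays <= 55; these approach x as k grows, and every other convergent or intermediate fraction in range is farther away.
Largest k: floor((55 - q_0)/q_1) = floor((55 - 1)/1) = 54.
That gives (54*7 + 6)/(54*1 + 1) = 384/55.
Compare the errors: |x - 7/1| = |1301*1 - 7*186|/(186*1) = 1/186, and |x - 384/55| = |1301*55 - 384*186|/(186*55) = 131/10230.
Cross-multiplying, 1*10230 = 10230 < 24366 = 131*186, so 1/186 is smaller: the convergent 7/1 is closer to x than 384/55.

7/1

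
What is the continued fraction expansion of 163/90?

Run the Euclidean algorithm on 163 and 90; the successive quotients are the partial quotients a_0, a_1, ... (each step inverts the fractional part left over by the previous one):
  163 = 1*90 + 73, so a_0 = 1.
  90 = 1*73 + 17, so a_1 = 1.
  73 = 4*17 + 5, so a_2 = 4.
  17 = 3*5 + 2, so a_3 = 3.
  5 = 2*2 + 1, so a_4 = 2.
  2 = 2*1 + 0, so a_5 = 2.
The remainder reaches 0 after 6 divisions, so the expansion has 6 partial quotients, read off in order.

[1; 1, 4, 3, 2, 2]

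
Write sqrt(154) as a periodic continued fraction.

[12; (2, 2, 3, 1, 2, 1, 3, 2, 2, 24)]

Write x_i = (sqrt(154) + m_i)/d_i with (m_0, d_0) = (0, 1). a_0 = floor(sqrt(154)) = 12, since 12^2 = 144 <= 154 < 169 = 13^2.
Iterate m_{i+1} = d_i*a_i - m_i, d_{i+1} = (154 - m_{i+1}^2)/d_i, a_{i+1} = floor((a_0 + m_{i+1})/d_{i+1}):
  m_1 = 1*12 - 0 = 12, d_1 = (154 - 12^2)/1 = 10/1 = 10, a_1 = floor((12 + 12)/10) = 2.
  m_2 = 10*2 - 12 = 8, d_2 = (154 - 8^2)/10 = 90/10 = 9, a_2 = floor((12 + 8)/9) = 2.
  m_3 = 9*2 - 8 = 10, d_3 = (154 - 10^2)/9 = 54/9 = 6, a_3 = floor((12 + 10)/6) = 3.
  m_4 = 6*3 - 10 = 8, d_4 = (154 - 8^2)/6 = 90/6 = 15, a_4 = floor((12 + 8)/15) = 1.
  m_5 = 15*1 - 8 = 7, d_5 = (154 - 7^2)/15 = 105/15 = 7, a_5 = floor((12 + 7)/7) = 2.
  m_6 = 7*2 - 7 = 7, d_6 = (154 - 7^2)/7 = 105/7 = 15, a_6 = floor((12 + 7)/15) = 1.
  m_7 = 15*1 - 7 = 8, d_7 = (154 - 8^2)/15 = 90/15 = 6, a_7 = floor((12 + 8)/6) = 3.
  m_8 = 6*3 - 8 = 10, d_8 = (154 - 10^2)/6 = 54/6 = 9, a_8 = floor((12 + 10)/9) = 2.
  m_9 = 9*2 - 10 = 8, d_9 = (154 - 8^2)/9 = 90/9 = 10, a_9 = floor((12 + 8)/10) = 2.
  m_10 = 10*2 - 8 = 12, d_10 = (154 - 12^2)/10 = 10/10 = 1, a_10 = floor((12 + 12)/1) = 24.
  m_11 = 1*24 - 12 = 12, d_11 = (154 - 12^2)/1 = 10/1 = 10: (m_11, d_11) = (m_1, d_1) = (12, 10), so from here the quotients repeat a_1, ..., a_10; the period length is 10.
Hence the expansion of sqrt(154) is a_0 = 12 followed by the repeating block 2, 2, 3, 1, 2, 1, 3, 2, 2, 24 (period 10).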